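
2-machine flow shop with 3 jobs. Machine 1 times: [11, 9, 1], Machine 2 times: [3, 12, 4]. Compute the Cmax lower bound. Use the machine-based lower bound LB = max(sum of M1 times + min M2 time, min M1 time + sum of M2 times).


LB1 = sum(M1 times) + min(M2 times) = 21 + 3 = 24
LB2 = min(M1 times) + sum(M2 times) = 1 + 19 = 20
Lower bound = max(LB1, LB2) = max(24, 20) = 24

24


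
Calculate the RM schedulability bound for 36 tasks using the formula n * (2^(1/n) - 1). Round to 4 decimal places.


Compute 2^(1/36) = 1.0194406437
Subtract 1: 1.0194406437 - 1 = 0.0194406437
Multiply by n: 36 * 0.0194406437 = 0.6998631732
Round to 4 dp: 0.6999

0.6999


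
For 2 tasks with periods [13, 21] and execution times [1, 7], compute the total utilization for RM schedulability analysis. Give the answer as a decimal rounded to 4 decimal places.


Compute individual utilizations (exact fractions):
  Task 1: C/T = 1/13 (approx. 0.0769)
  Task 2: C/T = 7/21 = 1/3 (approx. 0.3333)
Total utilization U = 1/13 + 1/3 = 16/39
Rounded to 4 decimal places: U = 0.4103
RM (Liu & Layland) bound for 2 tasks = 0.828427; compare with U = 16/39 (approx. 0.410256)
U <= bound, so schedulable by RM sufficient condition.

0.4103


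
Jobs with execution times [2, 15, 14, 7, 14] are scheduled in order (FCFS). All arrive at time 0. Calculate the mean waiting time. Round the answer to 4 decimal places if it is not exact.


FCFS order (as given): [2, 15, 14, 7, 14]
Waiting times:
  Job 1: wait = 0
  Job 2: wait = 2
  Job 3: wait = 17
  Job 4: wait = 31
  Job 5: wait = 38
Sum of waiting times = 88
Average waiting time = 88/5 = 17.6

17.6


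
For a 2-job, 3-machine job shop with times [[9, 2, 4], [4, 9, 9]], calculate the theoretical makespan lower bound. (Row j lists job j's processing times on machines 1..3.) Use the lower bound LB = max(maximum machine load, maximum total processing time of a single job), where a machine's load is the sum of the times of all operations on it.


Machine loads:
  Machine 1: 9 + 4 = 13
  Machine 2: 2 + 9 = 11
  Machine 3: 4 + 9 = 13
Max machine load = 13
Job totals:
  Job 1: 15
  Job 2: 22
Max job total = 22
Lower bound = max(13, 22) = 22

22


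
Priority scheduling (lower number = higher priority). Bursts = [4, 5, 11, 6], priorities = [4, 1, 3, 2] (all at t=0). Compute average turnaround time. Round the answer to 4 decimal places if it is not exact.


Sort by priority (ascending = highest first):
Order: [(1, 5), (2, 6), (3, 11), (4, 4)]
Completion times:
  Priority 1, burst=5, C=5
  Priority 2, burst=6, C=11
  Priority 3, burst=11, C=22
  Priority 4, burst=4, C=26
Average turnaround = 64/4 = 16.0

16.0


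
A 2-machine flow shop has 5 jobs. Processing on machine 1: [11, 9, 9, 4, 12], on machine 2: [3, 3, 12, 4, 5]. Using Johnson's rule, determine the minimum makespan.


Apply Johnson's rule:
  Group 1 (a <= b): [(4, 4, 4), (3, 9, 12)]
  Group 2 (a > b): [(5, 12, 5), (1, 11, 3), (2, 9, 3)]
Optimal job order: [4, 3, 5, 1, 2]
Schedule:
  Job 4: M1 done at 4, M2 done at 8
  Job 3: M1 done at 13, M2 done at 25
  Job 5: M1 done at 25, M2 done at 30
  Job 1: M1 done at 36, M2 done at 39
  Job 2: M1 done at 45, M2 done at 48
Makespan = 48

48


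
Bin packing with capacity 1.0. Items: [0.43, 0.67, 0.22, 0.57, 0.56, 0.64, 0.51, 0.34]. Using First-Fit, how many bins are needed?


Place items sequentially using First-Fit:
  Item 0.43 -> new Bin 1
  Item 0.67 -> new Bin 2
  Item 0.22 -> Bin 1 (now 0.65)
  Item 0.57 -> new Bin 3
  Item 0.56 -> new Bin 4
  Item 0.64 -> new Bin 5
  Item 0.51 -> new Bin 6
  Item 0.34 -> Bin 1 (now 0.99)
Total bins used = 6

6


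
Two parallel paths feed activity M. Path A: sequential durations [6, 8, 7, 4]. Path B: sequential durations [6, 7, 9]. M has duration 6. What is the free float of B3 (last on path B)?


ES(B3) = sum of predecessors on chain B = 13
EF(B3) = ES + duration = 13 + 9 = 22
Successor of B3 is M. ES(M) = max(sum(A), sum(B)) = max(25, 22) = 25
Free float = ES(successor) - EF(current) = 25 - 22 = 3

3


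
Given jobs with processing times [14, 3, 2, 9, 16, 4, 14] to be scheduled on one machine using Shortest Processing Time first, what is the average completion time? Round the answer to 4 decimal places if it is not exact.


Sort jobs by processing time (SPT order): [2, 3, 4, 9, 14, 14, 16]
Compute completion times sequentially:
  Job 1: processing = 2, completes at 2
  Job 2: processing = 3, completes at 5
  Job 3: processing = 4, completes at 9
  Job 4: processing = 9, completes at 18
  Job 5: processing = 14, completes at 32
  Job 6: processing = 14, completes at 46
  Job 7: processing = 16, completes at 62
Sum of completion times = 174
Average completion time = 174/7 = 24.8571

24.8571


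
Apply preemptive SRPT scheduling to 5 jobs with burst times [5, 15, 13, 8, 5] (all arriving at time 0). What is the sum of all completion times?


Since all jobs arrive at t=0, SRPT equals SPT ordering.
SPT order: [5, 5, 8, 13, 15]
Completion times:
  Job 1: p=5, C=5
  Job 2: p=5, C=10
  Job 3: p=8, C=18
  Job 4: p=13, C=31
  Job 5: p=15, C=46
Total completion time = 5 + 10 + 18 + 31 + 46 = 110

110


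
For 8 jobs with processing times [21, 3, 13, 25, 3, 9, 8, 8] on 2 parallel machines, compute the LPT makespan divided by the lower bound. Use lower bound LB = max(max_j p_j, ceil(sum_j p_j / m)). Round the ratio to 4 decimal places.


LPT order: [25, 21, 13, 9, 8, 8, 3, 3]
Machine loads after assignment: [45, 45]
LPT makespan = 45
Lower bound = max(max_job, ceil(total/2)) = max(25, 45) = 45
Ratio = 45 / 45 = 1.0

1.0


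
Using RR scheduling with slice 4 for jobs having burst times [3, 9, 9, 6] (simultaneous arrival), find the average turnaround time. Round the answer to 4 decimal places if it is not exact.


Time quantum = 4
Execution trace:
  J1 runs 3 units, time = 3
  J2 runs 4 units, time = 7
  J3 runs 4 units, time = 11
  J4 runs 4 units, time = 15
  J2 runs 4 units, time = 19
  J3 runs 4 units, time = 23
  J4 runs 2 units, time = 25
  J2 runs 1 units, time = 26
  J3 runs 1 units, time = 27
Finish times: [3, 26, 27, 25]
Average turnaround = 81/4 = 20.25

20.25


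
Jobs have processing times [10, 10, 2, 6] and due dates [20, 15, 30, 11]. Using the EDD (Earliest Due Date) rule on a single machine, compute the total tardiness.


Sort by due date (EDD order): [(6, 11), (10, 15), (10, 20), (2, 30)]
Compute completion times and tardiness:
  Job 1: p=6, d=11, C=6, tardiness=max(0,6-11)=0
  Job 2: p=10, d=15, C=16, tardiness=max(0,16-15)=1
  Job 3: p=10, d=20, C=26, tardiness=max(0,26-20)=6
  Job 4: p=2, d=30, C=28, tardiness=max(0,28-30)=0
Total tardiness = 7

7


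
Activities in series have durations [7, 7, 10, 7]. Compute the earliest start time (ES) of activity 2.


Activity 2 starts after activities 1 through 1 complete.
Predecessor durations: [7]
ES = 7 = 7

7


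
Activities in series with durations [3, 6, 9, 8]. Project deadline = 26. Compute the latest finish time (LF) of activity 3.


LF(activity 3) = deadline - sum of successor durations
Successors: activities 4 through 4 with durations [8]
Sum of successor durations = 8
LF = 26 - 8 = 18

18


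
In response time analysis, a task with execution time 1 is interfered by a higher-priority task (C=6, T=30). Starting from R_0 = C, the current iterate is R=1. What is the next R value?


R_next = C + ceil(R_prev / T_hp) * C_hp
ceil(1 / 30) = ceil(0.0333) = 1
Interference = 1 * 6 = 6
R_next = 1 + 6 = 7

7


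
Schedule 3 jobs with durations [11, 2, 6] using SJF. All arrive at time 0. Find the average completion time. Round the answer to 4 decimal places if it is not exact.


SJF order (ascending): [2, 6, 11]
Completion times:
  Job 1: burst=2, C=2
  Job 2: burst=6, C=8
  Job 3: burst=11, C=19
Average completion = 29/3 = 9.6667

9.6667


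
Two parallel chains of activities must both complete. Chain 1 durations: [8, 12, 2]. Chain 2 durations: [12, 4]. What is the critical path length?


Path A total = 8 + 12 + 2 = 22
Path B total = 12 + 4 = 16
Critical path = longest path = max(22, 16) = 22

22


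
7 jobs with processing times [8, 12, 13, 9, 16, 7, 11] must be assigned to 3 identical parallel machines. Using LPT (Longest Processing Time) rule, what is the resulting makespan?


Sort jobs in decreasing order (LPT): [16, 13, 12, 11, 9, 8, 7]
Assign each job to the least loaded machine:
  Machine 1: jobs [16, 8], load = 24
  Machine 2: jobs [13, 9, 7], load = 29
  Machine 3: jobs [12, 11], load = 23
Makespan = max load = 29

29


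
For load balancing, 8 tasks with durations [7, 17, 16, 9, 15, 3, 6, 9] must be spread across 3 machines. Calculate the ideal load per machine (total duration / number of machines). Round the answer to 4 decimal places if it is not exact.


Total processing time = 7 + 17 + 16 + 9 + 15 + 3 + 6 + 9 = 82
Number of machines = 3
Ideal balanced load = 82 / 3 = 27.3333

27.3333


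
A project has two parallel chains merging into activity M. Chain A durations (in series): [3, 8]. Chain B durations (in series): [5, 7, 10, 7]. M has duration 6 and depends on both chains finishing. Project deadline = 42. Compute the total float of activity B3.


Forward pass: ES(B3) = sum of predecessors on chain B = 12
EF = ES + duration = 12 + 10 = 22
Backward pass: LF(M) = deadline = 42; LS(M) = 42 - 6 = 36
LF(B3) = LS(M) - sum(successors on chain B) = 36 - 7 = 29
LS = LF - duration = 29 - 10 = 19
Total float = LS - ES = 19 - 12 = 7

7


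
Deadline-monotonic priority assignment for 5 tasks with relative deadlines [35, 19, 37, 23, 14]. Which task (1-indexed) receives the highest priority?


Sort tasks by relative deadline (ascending):
  Task 5: deadline = 14
  Task 2: deadline = 19
  Task 4: deadline = 23
  Task 1: deadline = 35
  Task 3: deadline = 37
Priority order (highest first): [5, 2, 4, 1, 3]
Highest priority task = 5

5


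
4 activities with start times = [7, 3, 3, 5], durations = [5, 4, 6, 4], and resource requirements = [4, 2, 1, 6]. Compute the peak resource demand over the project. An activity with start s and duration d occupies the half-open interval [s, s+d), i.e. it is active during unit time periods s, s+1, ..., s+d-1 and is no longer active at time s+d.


Each activity i is active on [start_i, start_i + duration_i).
Compute total resource usage per time slot:
  t=0: active resources = [], total = 0
  t=1: active resources = [], total = 0
  t=2: active resources = [], total = 0
  t=3: active resources = [2, 1], total = 3
  t=4: active resources = [2, 1], total = 3
  t=5: active resources = [2, 1, 6], total = 9
  t=6: active resources = [2, 1, 6], total = 9
  t=7: active resources = [4, 1, 6], total = 11
  t=8: active resources = [4, 1, 6], total = 11
  t=9: active resources = [4], total = 4
  t=10: active resources = [4], total = 4
  t=11: active resources = [4], total = 4
Peak resource demand = 11

11


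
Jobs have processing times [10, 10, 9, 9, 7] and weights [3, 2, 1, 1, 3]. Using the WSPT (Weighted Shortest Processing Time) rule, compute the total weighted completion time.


Compute p/w ratios and sort ascending (WSPT): [(7, 3), (10, 3), (10, 2), (9, 1), (9, 1)]
Compute weighted completion times:
  Job (p=7,w=3): C=7, w*C=3*7=21
  Job (p=10,w=3): C=17, w*C=3*17=51
  Job (p=10,w=2): C=27, w*C=2*27=54
  Job (p=9,w=1): C=36, w*C=1*36=36
  Job (p=9,w=1): C=45, w*C=1*45=45
Total weighted completion time = 207

207


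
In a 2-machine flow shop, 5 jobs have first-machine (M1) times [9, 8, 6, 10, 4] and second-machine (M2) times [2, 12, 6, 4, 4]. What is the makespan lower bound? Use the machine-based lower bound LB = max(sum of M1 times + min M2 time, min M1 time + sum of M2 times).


LB1 = sum(M1 times) + min(M2 times) = 37 + 2 = 39
LB2 = min(M1 times) + sum(M2 times) = 4 + 28 = 32
Lower bound = max(LB1, LB2) = max(39, 32) = 39

39


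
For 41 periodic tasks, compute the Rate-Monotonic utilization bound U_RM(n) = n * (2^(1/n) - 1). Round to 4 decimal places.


Compute 2^(1/41) = 1.0170497444
Subtract 1: 1.0170497444 - 1 = 0.0170497444
Multiply by n: 41 * 0.0170497444 = 0.6990395204
Round to 4 dp: 0.6990

0.6990


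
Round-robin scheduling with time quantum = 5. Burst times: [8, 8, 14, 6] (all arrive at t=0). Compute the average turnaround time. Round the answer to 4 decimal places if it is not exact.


Time quantum = 5
Execution trace:
  J1 runs 5 units, time = 5
  J2 runs 5 units, time = 10
  J3 runs 5 units, time = 15
  J4 runs 5 units, time = 20
  J1 runs 3 units, time = 23
  J2 runs 3 units, time = 26
  J3 runs 5 units, time = 31
  J4 runs 1 units, time = 32
  J3 runs 4 units, time = 36
Finish times: [23, 26, 36, 32]
Average turnaround = 117/4 = 29.25

29.25


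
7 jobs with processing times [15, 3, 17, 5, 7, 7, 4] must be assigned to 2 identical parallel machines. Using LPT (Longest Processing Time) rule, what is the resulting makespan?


Sort jobs in decreasing order (LPT): [17, 15, 7, 7, 5, 4, 3]
Assign each job to the least loaded machine:
  Machine 1: jobs [17, 7, 4], load = 28
  Machine 2: jobs [15, 7, 5, 3], load = 30
Makespan = max load = 30

30


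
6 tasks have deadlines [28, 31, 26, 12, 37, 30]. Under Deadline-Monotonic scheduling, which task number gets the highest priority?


Sort tasks by relative deadline (ascending):
  Task 4: deadline = 12
  Task 3: deadline = 26
  Task 1: deadline = 28
  Task 6: deadline = 30
  Task 2: deadline = 31
  Task 5: deadline = 37
Priority order (highest first): [4, 3, 1, 6, 2, 5]
Highest priority task = 4

4


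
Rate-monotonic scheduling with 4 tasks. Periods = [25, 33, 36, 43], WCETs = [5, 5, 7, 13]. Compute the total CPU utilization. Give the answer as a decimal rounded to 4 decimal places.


Compute individual utilizations (exact fractions):
  Task 1: C/T = 5/25 = 1/5 (approx. 0.2)
  Task 2: C/T = 5/33 (approx. 0.1515)
  Task 3: C/T = 7/36 (approx. 0.1944)
  Task 4: C/T = 13/43 (approx. 0.3023)
Total utilization U = 1/5 + 5/33 + 7/36 + 13/43 = 72223/85140
Rounded to 4 decimal places: U = 0.8483
RM (Liu & Layland) bound for 4 tasks = 0.756828; compare with U = 72223/85140 (approx. 0.848285)
bound < U <= 1, so the RM sufficient condition is not met (inconclusive; an exact test such as response-time analysis is needed).

0.8483


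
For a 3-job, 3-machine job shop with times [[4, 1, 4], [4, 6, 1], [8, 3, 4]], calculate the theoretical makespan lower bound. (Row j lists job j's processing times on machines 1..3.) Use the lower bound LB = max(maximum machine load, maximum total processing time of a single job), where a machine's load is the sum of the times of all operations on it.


Machine loads:
  Machine 1: 4 + 4 + 8 = 16
  Machine 2: 1 + 6 + 3 = 10
  Machine 3: 4 + 1 + 4 = 9
Max machine load = 16
Job totals:
  Job 1: 9
  Job 2: 11
  Job 3: 15
Max job total = 15
Lower bound = max(16, 15) = 16

16


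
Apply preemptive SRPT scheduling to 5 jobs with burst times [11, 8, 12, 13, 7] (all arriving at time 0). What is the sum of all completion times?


Since all jobs arrive at t=0, SRPT equals SPT ordering.
SPT order: [7, 8, 11, 12, 13]
Completion times:
  Job 1: p=7, C=7
  Job 2: p=8, C=15
  Job 3: p=11, C=26
  Job 4: p=12, C=38
  Job 5: p=13, C=51
Total completion time = 7 + 15 + 26 + 38 + 51 = 137

137


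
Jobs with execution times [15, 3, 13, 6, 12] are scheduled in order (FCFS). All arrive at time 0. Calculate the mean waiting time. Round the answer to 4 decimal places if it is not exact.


FCFS order (as given): [15, 3, 13, 6, 12]
Waiting times:
  Job 1: wait = 0
  Job 2: wait = 15
  Job 3: wait = 18
  Job 4: wait = 31
  Job 5: wait = 37
Sum of waiting times = 101
Average waiting time = 101/5 = 20.2

20.2


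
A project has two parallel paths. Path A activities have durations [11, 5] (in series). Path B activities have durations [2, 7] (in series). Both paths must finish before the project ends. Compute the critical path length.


Path A total = 11 + 5 = 16
Path B total = 2 + 7 = 9
Critical path = longest path = max(16, 9) = 16

16


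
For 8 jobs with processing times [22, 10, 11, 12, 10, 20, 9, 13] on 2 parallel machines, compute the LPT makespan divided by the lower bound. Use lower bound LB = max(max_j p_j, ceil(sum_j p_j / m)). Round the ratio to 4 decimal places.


LPT order: [22, 20, 13, 12, 11, 10, 10, 9]
Machine loads after assignment: [54, 53]
LPT makespan = 54
Lower bound = max(max_job, ceil(total/2)) = max(22, 54) = 54
Ratio = 54 / 54 = 1.0

1.0


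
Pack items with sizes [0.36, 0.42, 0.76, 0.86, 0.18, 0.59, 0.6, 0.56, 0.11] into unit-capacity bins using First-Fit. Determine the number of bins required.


Place items sequentially using First-Fit:
  Item 0.36 -> new Bin 1
  Item 0.42 -> Bin 1 (now 0.78)
  Item 0.76 -> new Bin 2
  Item 0.86 -> new Bin 3
  Item 0.18 -> Bin 1 (now 0.96)
  Item 0.59 -> new Bin 4
  Item 0.6 -> new Bin 5
  Item 0.56 -> new Bin 6
  Item 0.11 -> Bin 2 (now 0.87)
Total bins used = 6

6


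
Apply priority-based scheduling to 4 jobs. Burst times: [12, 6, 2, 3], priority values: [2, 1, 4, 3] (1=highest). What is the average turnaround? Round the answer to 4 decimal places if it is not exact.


Sort by priority (ascending = highest first):
Order: [(1, 6), (2, 12), (3, 3), (4, 2)]
Completion times:
  Priority 1, burst=6, C=6
  Priority 2, burst=12, C=18
  Priority 3, burst=3, C=21
  Priority 4, burst=2, C=23
Average turnaround = 68/4 = 17.0

17.0


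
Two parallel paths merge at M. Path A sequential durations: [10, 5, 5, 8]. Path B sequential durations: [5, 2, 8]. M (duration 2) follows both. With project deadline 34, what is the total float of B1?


Forward pass: ES(B1) = sum of predecessors on chain B = 0
EF = ES + duration = 0 + 5 = 5
Backward pass: LF(M) = deadline = 34; LS(M) = 34 - 2 = 32
LF(B1) = LS(M) - sum(successors on chain B) = 32 - 10 = 22
LS = LF - duration = 22 - 5 = 17
Total float = LS - ES = 17 - 0 = 17

17


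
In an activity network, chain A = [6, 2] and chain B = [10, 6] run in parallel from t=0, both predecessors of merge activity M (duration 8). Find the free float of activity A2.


ES(A2) = sum of predecessors on chain A = 6
EF(A2) = ES + duration = 6 + 2 = 8
Successor of A2 is M. ES(M) = max(sum(A), sum(B)) = max(8, 16) = 16
Free float = ES(successor) - EF(current) = 16 - 8 = 8

8


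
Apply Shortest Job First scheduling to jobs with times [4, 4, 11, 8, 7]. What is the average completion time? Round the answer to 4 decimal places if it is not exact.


SJF order (ascending): [4, 4, 7, 8, 11]
Completion times:
  Job 1: burst=4, C=4
  Job 2: burst=4, C=8
  Job 3: burst=7, C=15
  Job 4: burst=8, C=23
  Job 5: burst=11, C=34
Average completion = 84/5 = 16.8

16.8


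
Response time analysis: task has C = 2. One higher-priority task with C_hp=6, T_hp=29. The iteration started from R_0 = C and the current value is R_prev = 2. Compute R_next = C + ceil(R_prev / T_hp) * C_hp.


R_next = C + ceil(R_prev / T_hp) * C_hp
ceil(2 / 29) = ceil(0.069) = 1
Interference = 1 * 6 = 6
R_next = 2 + 6 = 8

8


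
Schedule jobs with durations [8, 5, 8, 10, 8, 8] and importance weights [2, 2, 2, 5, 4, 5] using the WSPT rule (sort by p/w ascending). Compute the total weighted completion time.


Compute p/w ratios and sort ascending (WSPT): [(8, 5), (10, 5), (8, 4), (5, 2), (8, 2), (8, 2)]
Compute weighted completion times:
  Job (p=8,w=5): C=8, w*C=5*8=40
  Job (p=10,w=5): C=18, w*C=5*18=90
  Job (p=8,w=4): C=26, w*C=4*26=104
  Job (p=5,w=2): C=31, w*C=2*31=62
  Job (p=8,w=2): C=39, w*C=2*39=78
  Job (p=8,w=2): C=47, w*C=2*47=94
Total weighted completion time = 468

468


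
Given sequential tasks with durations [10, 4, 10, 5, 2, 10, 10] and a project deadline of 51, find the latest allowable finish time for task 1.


LF(activity 1) = deadline - sum of successor durations
Successors: activities 2 through 7 with durations [4, 10, 5, 2, 10, 10]
Sum of successor durations = 41
LF = 51 - 41 = 10

10


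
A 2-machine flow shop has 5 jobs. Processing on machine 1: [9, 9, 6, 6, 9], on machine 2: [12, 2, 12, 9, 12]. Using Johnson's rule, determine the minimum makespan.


Apply Johnson's rule:
  Group 1 (a <= b): [(3, 6, 12), (4, 6, 9), (1, 9, 12), (5, 9, 12)]
  Group 2 (a > b): [(2, 9, 2)]
Optimal job order: [3, 4, 1, 5, 2]
Schedule:
  Job 3: M1 done at 6, M2 done at 18
  Job 4: M1 done at 12, M2 done at 27
  Job 1: M1 done at 21, M2 done at 39
  Job 5: M1 done at 30, M2 done at 51
  Job 2: M1 done at 39, M2 done at 53
Makespan = 53

53


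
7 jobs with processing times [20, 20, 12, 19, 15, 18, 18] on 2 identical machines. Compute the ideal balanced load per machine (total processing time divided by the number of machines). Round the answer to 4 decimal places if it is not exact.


Total processing time = 20 + 20 + 12 + 19 + 15 + 18 + 18 = 122
Number of machines = 2
Ideal balanced load = 122 / 2 = 61.0

61.0


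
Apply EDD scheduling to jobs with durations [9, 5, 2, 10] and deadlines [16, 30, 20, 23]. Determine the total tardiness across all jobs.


Sort by due date (EDD order): [(9, 16), (2, 20), (10, 23), (5, 30)]
Compute completion times and tardiness:
  Job 1: p=9, d=16, C=9, tardiness=max(0,9-16)=0
  Job 2: p=2, d=20, C=11, tardiness=max(0,11-20)=0
  Job 3: p=10, d=23, C=21, tardiness=max(0,21-23)=0
  Job 4: p=5, d=30, C=26, tardiness=max(0,26-30)=0
Total tardiness = 0

0


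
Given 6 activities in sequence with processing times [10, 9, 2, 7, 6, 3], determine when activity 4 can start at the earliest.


Activity 4 starts after activities 1 through 3 complete.
Predecessor durations: [10, 9, 2]
ES = 10 + 9 + 2 = 21

21


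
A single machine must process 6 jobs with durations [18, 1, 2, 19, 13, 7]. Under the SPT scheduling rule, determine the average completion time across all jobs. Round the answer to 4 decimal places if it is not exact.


Sort jobs by processing time (SPT order): [1, 2, 7, 13, 18, 19]
Compute completion times sequentially:
  Job 1: processing = 1, completes at 1
  Job 2: processing = 2, completes at 3
  Job 3: processing = 7, completes at 10
  Job 4: processing = 13, completes at 23
  Job 5: processing = 18, completes at 41
  Job 6: processing = 19, completes at 60
Sum of completion times = 138
Average completion time = 138/6 = 23.0

23.0


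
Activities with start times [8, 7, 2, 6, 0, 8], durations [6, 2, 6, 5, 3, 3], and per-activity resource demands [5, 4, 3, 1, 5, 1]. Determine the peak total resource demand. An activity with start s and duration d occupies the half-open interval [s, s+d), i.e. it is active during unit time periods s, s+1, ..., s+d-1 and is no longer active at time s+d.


Each activity i is active on [start_i, start_i + duration_i).
Compute total resource usage per time slot:
  t=0: active resources = [5], total = 5
  t=1: active resources = [5], total = 5
  t=2: active resources = [3, 5], total = 8
  t=3: active resources = [3], total = 3
  t=4: active resources = [3], total = 3
  t=5: active resources = [3], total = 3
  t=6: active resources = [3, 1], total = 4
  t=7: active resources = [4, 3, 1], total = 8
  t=8: active resources = [5, 4, 1, 1], total = 11
  t=9: active resources = [5, 1, 1], total = 7
  t=10: active resources = [5, 1, 1], total = 7
  t=11: active resources = [5], total = 5
  t=12: active resources = [5], total = 5
  t=13: active resources = [5], total = 5
Peak resource demand = 11

11


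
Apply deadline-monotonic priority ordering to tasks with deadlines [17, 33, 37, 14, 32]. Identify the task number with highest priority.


Sort tasks by relative deadline (ascending):
  Task 4: deadline = 14
  Task 1: deadline = 17
  Task 5: deadline = 32
  Task 2: deadline = 33
  Task 3: deadline = 37
Priority order (highest first): [4, 1, 5, 2, 3]
Highest priority task = 4

4


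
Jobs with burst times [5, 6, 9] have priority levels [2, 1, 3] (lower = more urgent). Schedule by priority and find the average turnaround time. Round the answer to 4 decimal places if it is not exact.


Sort by priority (ascending = highest first):
Order: [(1, 6), (2, 5), (3, 9)]
Completion times:
  Priority 1, burst=6, C=6
  Priority 2, burst=5, C=11
  Priority 3, burst=9, C=20
Average turnaround = 37/3 = 12.3333

12.3333


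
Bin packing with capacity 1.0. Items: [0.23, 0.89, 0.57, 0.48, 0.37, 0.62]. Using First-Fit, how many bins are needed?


Place items sequentially using First-Fit:
  Item 0.23 -> new Bin 1
  Item 0.89 -> new Bin 2
  Item 0.57 -> Bin 1 (now 0.8)
  Item 0.48 -> new Bin 3
  Item 0.37 -> Bin 3 (now 0.85)
  Item 0.62 -> new Bin 4
Total bins used = 4

4


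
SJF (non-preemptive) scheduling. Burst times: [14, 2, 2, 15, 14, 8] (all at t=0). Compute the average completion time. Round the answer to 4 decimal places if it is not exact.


SJF order (ascending): [2, 2, 8, 14, 14, 15]
Completion times:
  Job 1: burst=2, C=2
  Job 2: burst=2, C=4
  Job 3: burst=8, C=12
  Job 4: burst=14, C=26
  Job 5: burst=14, C=40
  Job 6: burst=15, C=55
Average completion = 139/6 = 23.1667

23.1667


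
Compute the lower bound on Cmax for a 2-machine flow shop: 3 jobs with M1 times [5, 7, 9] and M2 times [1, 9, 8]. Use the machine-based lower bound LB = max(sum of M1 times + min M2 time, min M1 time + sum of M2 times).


LB1 = sum(M1 times) + min(M2 times) = 21 + 1 = 22
LB2 = min(M1 times) + sum(M2 times) = 5 + 18 = 23
Lower bound = max(LB1, LB2) = max(22, 23) = 23

23


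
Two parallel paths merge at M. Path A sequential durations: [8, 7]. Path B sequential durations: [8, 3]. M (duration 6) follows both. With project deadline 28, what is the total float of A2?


Forward pass: ES(A2) = sum of predecessors on chain A = 8
EF = ES + duration = 8 + 7 = 15
Backward pass: LF(M) = deadline = 28; LS(M) = 28 - 6 = 22
LF(A2) = LS(M) - sum(successors on chain A) = 22 - 0 = 22
LS = LF - duration = 22 - 7 = 15
Total float = LS - ES = 15 - 8 = 7

7


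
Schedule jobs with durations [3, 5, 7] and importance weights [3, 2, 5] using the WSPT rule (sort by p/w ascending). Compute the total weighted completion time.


Compute p/w ratios and sort ascending (WSPT): [(3, 3), (7, 5), (5, 2)]
Compute weighted completion times:
  Job (p=3,w=3): C=3, w*C=3*3=9
  Job (p=7,w=5): C=10, w*C=5*10=50
  Job (p=5,w=2): C=15, w*C=2*15=30
Total weighted completion time = 89

89


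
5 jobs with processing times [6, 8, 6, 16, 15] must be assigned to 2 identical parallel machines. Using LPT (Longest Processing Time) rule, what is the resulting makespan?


Sort jobs in decreasing order (LPT): [16, 15, 8, 6, 6]
Assign each job to the least loaded machine:
  Machine 1: jobs [16, 6, 6], load = 28
  Machine 2: jobs [15, 8], load = 23
Makespan = max load = 28

28


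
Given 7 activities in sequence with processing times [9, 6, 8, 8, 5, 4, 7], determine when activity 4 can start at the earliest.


Activity 4 starts after activities 1 through 3 complete.
Predecessor durations: [9, 6, 8]
ES = 9 + 6 + 8 = 23

23


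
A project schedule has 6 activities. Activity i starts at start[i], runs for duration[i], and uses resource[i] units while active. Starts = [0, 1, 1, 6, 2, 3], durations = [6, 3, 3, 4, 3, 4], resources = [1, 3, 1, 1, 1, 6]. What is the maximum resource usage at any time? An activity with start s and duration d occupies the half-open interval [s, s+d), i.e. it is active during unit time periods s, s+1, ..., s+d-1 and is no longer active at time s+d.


Each activity i is active on [start_i, start_i + duration_i).
Compute total resource usage per time slot:
  t=0: active resources = [1], total = 1
  t=1: active resources = [1, 3, 1], total = 5
  t=2: active resources = [1, 3, 1, 1], total = 6
  t=3: active resources = [1, 3, 1, 1, 6], total = 12
  t=4: active resources = [1, 1, 6], total = 8
  t=5: active resources = [1, 6], total = 7
  t=6: active resources = [1, 6], total = 7
  t=7: active resources = [1], total = 1
  t=8: active resources = [1], total = 1
  t=9: active resources = [1], total = 1
Peak resource demand = 12

12


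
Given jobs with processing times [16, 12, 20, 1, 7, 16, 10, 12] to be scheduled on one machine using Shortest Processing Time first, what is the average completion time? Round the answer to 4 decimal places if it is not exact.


Sort jobs by processing time (SPT order): [1, 7, 10, 12, 12, 16, 16, 20]
Compute completion times sequentially:
  Job 1: processing = 1, completes at 1
  Job 2: processing = 7, completes at 8
  Job 3: processing = 10, completes at 18
  Job 4: processing = 12, completes at 30
  Job 5: processing = 12, completes at 42
  Job 6: processing = 16, completes at 58
  Job 7: processing = 16, completes at 74
  Job 8: processing = 20, completes at 94
Sum of completion times = 325
Average completion time = 325/8 = 40.625

40.625


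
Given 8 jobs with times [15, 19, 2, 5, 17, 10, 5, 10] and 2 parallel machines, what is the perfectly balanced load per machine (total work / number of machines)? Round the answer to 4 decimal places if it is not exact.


Total processing time = 15 + 19 + 2 + 5 + 17 + 10 + 5 + 10 = 83
Number of machines = 2
Ideal balanced load = 83 / 2 = 41.5

41.5


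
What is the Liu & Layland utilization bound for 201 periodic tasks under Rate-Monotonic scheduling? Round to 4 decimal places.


Compute 2^(1/201) = 1.0034544463
Subtract 1: 1.0034544463 - 1 = 0.0034544463
Multiply by n: 201 * 0.0034544463 = 0.6943437063
Round to 4 dp: 0.6943

0.6943


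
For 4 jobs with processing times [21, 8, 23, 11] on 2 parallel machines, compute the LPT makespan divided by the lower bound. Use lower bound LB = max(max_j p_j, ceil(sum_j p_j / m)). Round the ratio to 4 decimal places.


LPT order: [23, 21, 11, 8]
Machine loads after assignment: [31, 32]
LPT makespan = 32
Lower bound = max(max_job, ceil(total/2)) = max(23, 32) = 32
Ratio = 32 / 32 = 1.0

1.0


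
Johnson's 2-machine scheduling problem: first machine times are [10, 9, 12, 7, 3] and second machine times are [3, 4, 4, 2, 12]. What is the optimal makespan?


Apply Johnson's rule:
  Group 1 (a <= b): [(5, 3, 12)]
  Group 2 (a > b): [(2, 9, 4), (3, 12, 4), (1, 10, 3), (4, 7, 2)]
Optimal job order: [5, 2, 3, 1, 4]
Schedule:
  Job 5: M1 done at 3, M2 done at 15
  Job 2: M1 done at 12, M2 done at 19
  Job 3: M1 done at 24, M2 done at 28
  Job 1: M1 done at 34, M2 done at 37
  Job 4: M1 done at 41, M2 done at 43
Makespan = 43

43


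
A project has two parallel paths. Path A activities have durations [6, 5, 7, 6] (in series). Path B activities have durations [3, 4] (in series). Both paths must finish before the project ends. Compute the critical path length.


Path A total = 6 + 5 + 7 + 6 = 24
Path B total = 3 + 4 = 7
Critical path = longest path = max(24, 7) = 24

24


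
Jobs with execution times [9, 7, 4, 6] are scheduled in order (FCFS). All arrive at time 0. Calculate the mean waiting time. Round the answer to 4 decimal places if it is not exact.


FCFS order (as given): [9, 7, 4, 6]
Waiting times:
  Job 1: wait = 0
  Job 2: wait = 9
  Job 3: wait = 16
  Job 4: wait = 20
Sum of waiting times = 45
Average waiting time = 45/4 = 11.25

11.25


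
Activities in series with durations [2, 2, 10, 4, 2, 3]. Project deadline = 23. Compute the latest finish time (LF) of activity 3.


LF(activity 3) = deadline - sum of successor durations
Successors: activities 4 through 6 with durations [4, 2, 3]
Sum of successor durations = 9
LF = 23 - 9 = 14

14


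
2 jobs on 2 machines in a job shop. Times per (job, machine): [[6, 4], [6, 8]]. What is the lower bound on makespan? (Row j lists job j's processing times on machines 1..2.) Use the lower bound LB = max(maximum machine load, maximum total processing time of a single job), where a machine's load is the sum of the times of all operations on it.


Machine loads:
  Machine 1: 6 + 6 = 12
  Machine 2: 4 + 8 = 12
Max machine load = 12
Job totals:
  Job 1: 10
  Job 2: 14
Max job total = 14
Lower bound = max(12, 14) = 14

14


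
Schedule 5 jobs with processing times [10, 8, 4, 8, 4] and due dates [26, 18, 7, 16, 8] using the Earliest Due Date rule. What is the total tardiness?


Sort by due date (EDD order): [(4, 7), (4, 8), (8, 16), (8, 18), (10, 26)]
Compute completion times and tardiness:
  Job 1: p=4, d=7, C=4, tardiness=max(0,4-7)=0
  Job 2: p=4, d=8, C=8, tardiness=max(0,8-8)=0
  Job 3: p=8, d=16, C=16, tardiness=max(0,16-16)=0
  Job 4: p=8, d=18, C=24, tardiness=max(0,24-18)=6
  Job 5: p=10, d=26, C=34, tardiness=max(0,34-26)=8
Total tardiness = 14

14


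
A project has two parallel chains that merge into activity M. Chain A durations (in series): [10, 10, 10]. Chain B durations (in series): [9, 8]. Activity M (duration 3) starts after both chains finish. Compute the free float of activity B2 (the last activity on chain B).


ES(B2) = sum of predecessors on chain B = 9
EF(B2) = ES + duration = 9 + 8 = 17
Successor of B2 is M. ES(M) = max(sum(A), sum(B)) = max(30, 17) = 30
Free float = ES(successor) - EF(current) = 30 - 17 = 13

13


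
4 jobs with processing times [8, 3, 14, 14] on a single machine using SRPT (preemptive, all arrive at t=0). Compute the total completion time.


Since all jobs arrive at t=0, SRPT equals SPT ordering.
SPT order: [3, 8, 14, 14]
Completion times:
  Job 1: p=3, C=3
  Job 2: p=8, C=11
  Job 3: p=14, C=25
  Job 4: p=14, C=39
Total completion time = 3 + 11 + 25 + 39 = 78

78


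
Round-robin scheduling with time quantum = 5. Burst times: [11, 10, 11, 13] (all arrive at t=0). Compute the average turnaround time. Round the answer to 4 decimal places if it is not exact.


Time quantum = 5
Execution trace:
  J1 runs 5 units, time = 5
  J2 runs 5 units, time = 10
  J3 runs 5 units, time = 15
  J4 runs 5 units, time = 20
  J1 runs 5 units, time = 25
  J2 runs 5 units, time = 30
  J3 runs 5 units, time = 35
  J4 runs 5 units, time = 40
  J1 runs 1 units, time = 41
  J3 runs 1 units, time = 42
  J4 runs 3 units, time = 45
Finish times: [41, 30, 42, 45]
Average turnaround = 158/4 = 39.5

39.5


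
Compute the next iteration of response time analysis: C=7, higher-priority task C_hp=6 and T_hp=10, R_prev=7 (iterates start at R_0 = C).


R_next = C + ceil(R_prev / T_hp) * C_hp
ceil(7 / 10) = ceil(0.7) = 1
Interference = 1 * 6 = 6
R_next = 7 + 6 = 13

13


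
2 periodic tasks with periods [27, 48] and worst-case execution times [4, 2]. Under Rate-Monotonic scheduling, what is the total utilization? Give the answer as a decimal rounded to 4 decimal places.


Compute individual utilizations (exact fractions):
  Task 1: C/T = 4/27 (approx. 0.1481)
  Task 2: C/T = 2/48 = 1/24 (approx. 0.0417)
Total utilization U = 4/27 + 1/24 = 41/216
Rounded to 4 decimal places: U = 0.1898
RM (Liu & Layland) bound for 2 tasks = 0.828427; compare with U = 41/216 (approx. 0.189815)
U <= bound, so schedulable by RM sufficient condition.

0.1898


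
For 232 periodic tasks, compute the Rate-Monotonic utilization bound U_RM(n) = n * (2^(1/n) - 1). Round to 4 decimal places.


Compute 2^(1/232) = 1.0029921710
Subtract 1: 1.0029921710 - 1 = 0.0029921710
Multiply by n: 232 * 0.0029921710 = 0.6941836720
Round to 4 dp: 0.6942

0.6942


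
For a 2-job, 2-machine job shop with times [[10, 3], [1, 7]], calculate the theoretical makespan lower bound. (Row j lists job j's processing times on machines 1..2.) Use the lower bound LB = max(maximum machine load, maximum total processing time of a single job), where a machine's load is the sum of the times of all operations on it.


Machine loads:
  Machine 1: 10 + 1 = 11
  Machine 2: 3 + 7 = 10
Max machine load = 11
Job totals:
  Job 1: 13
  Job 2: 8
Max job total = 13
Lower bound = max(11, 13) = 13

13


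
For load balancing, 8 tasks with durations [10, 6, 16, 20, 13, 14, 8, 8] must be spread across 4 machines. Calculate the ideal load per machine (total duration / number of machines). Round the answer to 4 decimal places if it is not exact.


Total processing time = 10 + 6 + 16 + 20 + 13 + 14 + 8 + 8 = 95
Number of machines = 4
Ideal balanced load = 95 / 4 = 23.75

23.75


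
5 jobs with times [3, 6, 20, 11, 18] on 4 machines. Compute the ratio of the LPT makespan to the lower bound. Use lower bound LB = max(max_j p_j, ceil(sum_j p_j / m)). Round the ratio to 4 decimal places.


LPT order: [20, 18, 11, 6, 3]
Machine loads after assignment: [20, 18, 11, 9]
LPT makespan = 20
Lower bound = max(max_job, ceil(total/4)) = max(20, 15) = 20
Ratio = 20 / 20 = 1.0

1.0


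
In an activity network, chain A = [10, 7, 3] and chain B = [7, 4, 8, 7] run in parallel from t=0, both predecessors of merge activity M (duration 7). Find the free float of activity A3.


ES(A3) = sum of predecessors on chain A = 17
EF(A3) = ES + duration = 17 + 3 = 20
Successor of A3 is M. ES(M) = max(sum(A), sum(B)) = max(20, 26) = 26
Free float = ES(successor) - EF(current) = 26 - 20 = 6

6


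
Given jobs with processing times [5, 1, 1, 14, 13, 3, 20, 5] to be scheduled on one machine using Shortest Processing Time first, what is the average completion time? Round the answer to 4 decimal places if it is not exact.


Sort jobs by processing time (SPT order): [1, 1, 3, 5, 5, 13, 14, 20]
Compute completion times sequentially:
  Job 1: processing = 1, completes at 1
  Job 2: processing = 1, completes at 2
  Job 3: processing = 3, completes at 5
  Job 4: processing = 5, completes at 10
  Job 5: processing = 5, completes at 15
  Job 6: processing = 13, completes at 28
  Job 7: processing = 14, completes at 42
  Job 8: processing = 20, completes at 62
Sum of completion times = 165
Average completion time = 165/8 = 20.625

20.625


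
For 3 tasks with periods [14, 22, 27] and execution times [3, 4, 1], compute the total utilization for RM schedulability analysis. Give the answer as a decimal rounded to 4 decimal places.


Compute individual utilizations (exact fractions):
  Task 1: C/T = 3/14 (approx. 0.2143)
  Task 2: C/T = 4/22 = 2/11 (approx. 0.1818)
  Task 3: C/T = 1/27 (approx. 0.037)
Total utilization U = 3/14 + 2/11 + 1/27 = 1801/4158
Rounded to 4 decimal places: U = 0.4331
RM (Liu & Layland) bound for 3 tasks = 0.779763; compare with U = 1801/4158 (approx. 0.433141)
U <= bound, so schedulable by RM sufficient condition.

0.4331


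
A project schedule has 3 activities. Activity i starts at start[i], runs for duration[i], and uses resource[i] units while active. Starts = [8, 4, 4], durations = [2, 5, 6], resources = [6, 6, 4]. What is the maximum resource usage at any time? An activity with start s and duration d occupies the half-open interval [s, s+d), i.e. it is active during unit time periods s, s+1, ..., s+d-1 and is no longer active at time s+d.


Each activity i is active on [start_i, start_i + duration_i).
Compute total resource usage per time slot:
  t=0: active resources = [], total = 0
  t=1: active resources = [], total = 0
  t=2: active resources = [], total = 0
  t=3: active resources = [], total = 0
  t=4: active resources = [6, 4], total = 10
  t=5: active resources = [6, 4], total = 10
  t=6: active resources = [6, 4], total = 10
  t=7: active resources = [6, 4], total = 10
  t=8: active resources = [6, 6, 4], total = 16
  t=9: active resources = [6, 4], total = 10
Peak resource demand = 16

16


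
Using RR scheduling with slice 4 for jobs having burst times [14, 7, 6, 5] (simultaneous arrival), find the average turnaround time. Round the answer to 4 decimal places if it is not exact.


Time quantum = 4
Execution trace:
  J1 runs 4 units, time = 4
  J2 runs 4 units, time = 8
  J3 runs 4 units, time = 12
  J4 runs 4 units, time = 16
  J1 runs 4 units, time = 20
  J2 runs 3 units, time = 23
  J3 runs 2 units, time = 25
  J4 runs 1 units, time = 26
  J1 runs 4 units, time = 30
  J1 runs 2 units, time = 32
Finish times: [32, 23, 25, 26]
Average turnaround = 106/4 = 26.5

26.5


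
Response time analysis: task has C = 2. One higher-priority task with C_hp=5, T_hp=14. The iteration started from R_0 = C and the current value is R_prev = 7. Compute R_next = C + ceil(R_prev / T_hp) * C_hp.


R_next = C + ceil(R_prev / T_hp) * C_hp
ceil(7 / 14) = ceil(0.5) = 1
Interference = 1 * 5 = 5
R_next = 2 + 5 = 7
R_next = R_prev, so the iteration has converged (response time = 7).

7


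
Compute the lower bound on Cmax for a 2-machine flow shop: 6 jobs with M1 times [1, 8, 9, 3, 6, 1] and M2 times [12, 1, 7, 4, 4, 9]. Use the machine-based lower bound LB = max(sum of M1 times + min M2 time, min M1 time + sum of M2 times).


LB1 = sum(M1 times) + min(M2 times) = 28 + 1 = 29
LB2 = min(M1 times) + sum(M2 times) = 1 + 37 = 38
Lower bound = max(LB1, LB2) = max(29, 38) = 38

38
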